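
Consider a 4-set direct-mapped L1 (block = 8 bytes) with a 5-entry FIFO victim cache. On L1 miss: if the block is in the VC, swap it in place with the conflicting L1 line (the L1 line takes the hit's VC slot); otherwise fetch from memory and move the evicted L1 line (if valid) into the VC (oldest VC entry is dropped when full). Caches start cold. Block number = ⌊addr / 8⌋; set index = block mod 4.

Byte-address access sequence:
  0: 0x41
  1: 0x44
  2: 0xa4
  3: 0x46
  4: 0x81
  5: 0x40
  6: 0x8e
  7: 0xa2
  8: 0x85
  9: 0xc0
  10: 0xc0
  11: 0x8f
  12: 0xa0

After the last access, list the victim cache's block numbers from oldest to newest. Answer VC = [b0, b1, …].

#0 0x41→b8/s0 MISS; vc=[]
#1 0x44→b8/s0 L1-HIT; vc=[]
#2 0xa4→b20/s0 MISS; vc=[8]
#3 0x46→b8/s0 VC-HIT; vc=[20]
#4 0x81→b16/s0 MISS; vc=[20,8]
#5 0x40→b8/s0 VC-HIT; vc=[20,16]
#6 0x8e→b17/s1 MISS; vc=[20,16]
#7 0xa2→b20/s0 VC-HIT; vc=[8,16]
#8 0x85→b16/s0 VC-HIT; vc=[8,20]
#9 0xc0→b24/s0 MISS; vc=[8,20,16]
#10 0xc0→b24/s0 L1-HIT; vc=[8,20,16]
#11 0x8f→b17/s1 L1-HIT; vc=[8,20,16]
#12 0xa0→b20/s0 VC-HIT; vc=[8,24,16]

VC = [8, 24, 16]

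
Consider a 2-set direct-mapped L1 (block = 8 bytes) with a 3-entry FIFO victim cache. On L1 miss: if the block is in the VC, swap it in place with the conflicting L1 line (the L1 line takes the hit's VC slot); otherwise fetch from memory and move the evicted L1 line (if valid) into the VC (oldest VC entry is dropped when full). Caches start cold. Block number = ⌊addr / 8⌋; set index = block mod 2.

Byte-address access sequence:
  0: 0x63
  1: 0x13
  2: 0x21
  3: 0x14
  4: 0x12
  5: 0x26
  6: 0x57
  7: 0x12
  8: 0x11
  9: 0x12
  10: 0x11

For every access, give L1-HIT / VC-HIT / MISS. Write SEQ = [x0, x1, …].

SEQ = [MISS, MISS, MISS, VC-HIT, L1-HIT, VC-HIT, MISS, VC-HIT, L1-HIT, L1-HIT, L1-HIT]

#0 0x63→b12/s0 MISS; vc=[]
#1 0x13→b2/s0 MISS; vc=[12]
#2 0x21→b4/s0 MISS; vc=[12,2]
#3 0x14→b2/s0 VC-HIT; vc=[12,4]
#4 0x12→b2/s0 L1-HIT; vc=[12,4]
#5 0x26→b4/s0 VC-HIT; vc=[12,2]
#6 0x57→b10/s0 MISS; vc=[12,2,4]
#7 0x12→b2/s0 VC-HIT; vc=[12,10,4]
#8 0x11→b2/s0 L1-HIT; vc=[12,10,4]
#9 0x12→b2/s0 L1-HIT; vc=[12,10,4]
#10 0x11→b2/s0 L1-HIT; vc=[12,10,4]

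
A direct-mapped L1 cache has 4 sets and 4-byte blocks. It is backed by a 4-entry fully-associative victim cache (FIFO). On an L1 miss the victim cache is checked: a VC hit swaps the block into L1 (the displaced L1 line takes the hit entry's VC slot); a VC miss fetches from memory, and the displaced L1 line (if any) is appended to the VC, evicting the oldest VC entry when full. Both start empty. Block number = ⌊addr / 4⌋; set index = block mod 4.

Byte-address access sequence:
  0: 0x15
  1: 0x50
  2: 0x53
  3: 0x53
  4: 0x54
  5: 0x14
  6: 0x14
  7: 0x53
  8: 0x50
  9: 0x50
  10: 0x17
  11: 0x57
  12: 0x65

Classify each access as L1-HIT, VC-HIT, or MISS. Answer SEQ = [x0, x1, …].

SEQ = [MISS, MISS, L1-HIT, L1-HIT, MISS, VC-HIT, L1-HIT, L1-HIT, L1-HIT, L1-HIT, L1-HIT, VC-HIT, MISS]

#0 0x15→b5/s1 MISS; vc=[]
#1 0x50→b20/s0 MISS; vc=[]
#2 0x53→b20/s0 L1-HIT; vc=[]
#3 0x53→b20/s0 L1-HIT; vc=[]
#4 0x54→b21/s1 MISS; vc=[5]
#5 0x14→b5/s1 VC-HIT; vc=[21]
#6 0x14→b5/s1 L1-HIT; vc=[21]
#7 0x53→b20/s0 L1-HIT; vc=[21]
#8 0x50→b20/s0 L1-HIT; vc=[21]
#9 0x50→b20/s0 L1-HIT; vc=[21]
#10 0x17→b5/s1 L1-HIT; vc=[21]
#11 0x57→b21/s1 VC-HIT; vc=[5]
#12 0x65→b25/s1 MISS; vc=[5,21]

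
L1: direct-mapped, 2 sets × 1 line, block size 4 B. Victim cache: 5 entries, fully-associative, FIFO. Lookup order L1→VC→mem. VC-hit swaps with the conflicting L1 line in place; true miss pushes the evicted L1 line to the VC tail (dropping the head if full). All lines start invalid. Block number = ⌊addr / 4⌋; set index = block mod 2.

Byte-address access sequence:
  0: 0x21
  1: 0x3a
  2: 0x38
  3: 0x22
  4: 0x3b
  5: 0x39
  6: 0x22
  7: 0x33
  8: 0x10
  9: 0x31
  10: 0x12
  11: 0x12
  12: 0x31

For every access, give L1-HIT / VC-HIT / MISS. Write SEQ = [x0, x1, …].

0: 0x21 (blk 8, set 0) → MISS  vc=[]
1: 0x3a (blk 14, set 0) → MISS  vc=[8]
2: 0x38 (blk 14, set 0) → L1-HIT  vc=[8]
3: 0x22 (blk 8, set 0) → VC-HIT  vc=[14]
4: 0x3b (blk 14, set 0) → VC-HIT  vc=[8]
5: 0x39 (blk 14, set 0) → L1-HIT  vc=[8]
6: 0x22 (blk 8, set 0) → VC-HIT  vc=[14]
7: 0x33 (blk 12, set 0) → MISS  vc=[14, 8]
8: 0x10 (blk 4, set 0) → MISS  vc=[14, 8, 12]
9: 0x31 (blk 12, set 0) → VC-HIT  vc=[14, 8, 4]
10: 0x12 (blk 4, set 0) → VC-HIT  vc=[14, 8, 12]
11: 0x12 (blk 4, set 0) → L1-HIT  vc=[14, 8, 12]
12: 0x31 (blk 12, set 0) → VC-HIT  vc=[14, 8, 4]

SEQ = [MISS, MISS, L1-HIT, VC-HIT, VC-HIT, L1-HIT, VC-HIT, MISS, MISS, VC-HIT, VC-HIT, L1-HIT, VC-HIT]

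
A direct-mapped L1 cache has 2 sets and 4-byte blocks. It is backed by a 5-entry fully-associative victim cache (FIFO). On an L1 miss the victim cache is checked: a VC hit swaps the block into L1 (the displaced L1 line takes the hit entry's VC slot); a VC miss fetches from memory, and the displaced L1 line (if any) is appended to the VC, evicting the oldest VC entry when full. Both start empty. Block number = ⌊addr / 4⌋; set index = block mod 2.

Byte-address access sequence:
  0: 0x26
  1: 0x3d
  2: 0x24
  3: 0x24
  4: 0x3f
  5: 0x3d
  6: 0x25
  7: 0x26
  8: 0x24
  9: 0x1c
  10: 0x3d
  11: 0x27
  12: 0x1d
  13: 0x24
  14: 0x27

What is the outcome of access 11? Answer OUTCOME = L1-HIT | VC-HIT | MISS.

#0 0x26→b9/s1 MISS; vc=[]
#1 0x3d→b15/s1 MISS; vc=[9]
#2 0x24→b9/s1 VC-HIT; vc=[15]
#3 0x24→b9/s1 L1-HIT; vc=[15]
#4 0x3f→b15/s1 VC-HIT; vc=[9]
#5 0x3d→b15/s1 L1-HIT; vc=[9]
#6 0x25→b9/s1 VC-HIT; vc=[15]
#7 0x26→b9/s1 L1-HIT; vc=[15]
#8 0x24→b9/s1 L1-HIT; vc=[15]
#9 0x1c→b7/s1 MISS; vc=[15,9]
#10 0x3d→b15/s1 VC-HIT; vc=[7,9]
#11 0x27→b9/s1 VC-HIT; vc=[7,15]
#12 0x1d→b7/s1 VC-HIT; vc=[9,15]
#13 0x24→b9/s1 VC-HIT; vc=[7,15]
#14 0x27→b9/s1 L1-HIT; vc=[7,15]

OUTCOME = VC-HIT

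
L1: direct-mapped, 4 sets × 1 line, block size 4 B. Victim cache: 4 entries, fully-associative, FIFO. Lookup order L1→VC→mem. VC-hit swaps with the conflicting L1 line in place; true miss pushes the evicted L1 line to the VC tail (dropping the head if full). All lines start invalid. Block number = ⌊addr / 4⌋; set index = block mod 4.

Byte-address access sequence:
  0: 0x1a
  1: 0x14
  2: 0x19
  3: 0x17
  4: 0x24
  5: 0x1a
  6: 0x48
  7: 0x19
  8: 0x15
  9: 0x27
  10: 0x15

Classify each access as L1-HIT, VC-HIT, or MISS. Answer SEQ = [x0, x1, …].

SEQ = [MISS, MISS, L1-HIT, L1-HIT, MISS, L1-HIT, MISS, VC-HIT, VC-HIT, VC-HIT, VC-HIT]

#0 0x1a→b6/s2 MISS; vc=[]
#1 0x14→b5/s1 MISS; vc=[]
#2 0x19→b6/s2 L1-HIT; vc=[]
#3 0x17→b5/s1 L1-HIT; vc=[]
#4 0x24→b9/s1 MISS; vc=[5]
#5 0x1a→b6/s2 L1-HIT; vc=[5]
#6 0x48→b18/s2 MISS; vc=[5,6]
#7 0x19→b6/s2 VC-HIT; vc=[5,18]
#8 0x15→b5/s1 VC-HIT; vc=[9,18]
#9 0x27→b9/s1 VC-HIT; vc=[5,18]
#10 0x15→b5/s1 VC-HIT; vc=[9,18]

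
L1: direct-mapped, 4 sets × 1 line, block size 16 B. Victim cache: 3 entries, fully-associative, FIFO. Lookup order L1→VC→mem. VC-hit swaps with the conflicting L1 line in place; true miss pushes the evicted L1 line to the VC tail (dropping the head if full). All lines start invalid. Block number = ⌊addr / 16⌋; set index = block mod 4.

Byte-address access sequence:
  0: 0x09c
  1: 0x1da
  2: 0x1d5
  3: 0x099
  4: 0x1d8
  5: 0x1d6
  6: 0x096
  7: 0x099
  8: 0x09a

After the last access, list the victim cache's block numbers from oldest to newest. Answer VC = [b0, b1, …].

#0 0x9c→b9/s1 MISS; vc=[]
#1 0x1da→b29/s1 MISS; vc=[9]
#2 0x1d5→b29/s1 L1-HIT; vc=[9]
#3 0x99→b9/s1 VC-HIT; vc=[29]
#4 0x1d8→b29/s1 VC-HIT; vc=[9]
#5 0x1d6→b29/s1 L1-HIT; vc=[9]
#6 0x96→b9/s1 VC-HIT; vc=[29]
#7 0x99→b9/s1 L1-HIT; vc=[29]
#8 0x9a→b9/s1 L1-HIT; vc=[29]

VC = [29]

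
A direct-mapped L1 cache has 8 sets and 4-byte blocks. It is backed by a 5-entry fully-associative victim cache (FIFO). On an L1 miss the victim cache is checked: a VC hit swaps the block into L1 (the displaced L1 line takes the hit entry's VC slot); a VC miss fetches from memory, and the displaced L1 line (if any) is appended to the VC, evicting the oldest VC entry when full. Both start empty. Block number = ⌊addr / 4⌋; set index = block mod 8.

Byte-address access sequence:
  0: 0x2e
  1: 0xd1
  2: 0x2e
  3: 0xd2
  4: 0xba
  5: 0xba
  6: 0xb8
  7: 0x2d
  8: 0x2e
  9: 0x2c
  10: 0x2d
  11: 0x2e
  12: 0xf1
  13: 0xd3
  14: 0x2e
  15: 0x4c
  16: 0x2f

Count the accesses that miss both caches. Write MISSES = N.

#0 0x2e→b11/s3 MISS; vc=[]
#1 0xd1→b52/s4 MISS; vc=[]
#2 0x2e→b11/s3 L1-HIT; vc=[]
#3 0xd2→b52/s4 L1-HIT; vc=[]
#4 0xba→b46/s6 MISS; vc=[]
#5 0xba→b46/s6 L1-HIT; vc=[]
#6 0xb8→b46/s6 L1-HIT; vc=[]
#7 0x2d→b11/s3 L1-HIT; vc=[]
#8 0x2e→b11/s3 L1-HIT; vc=[]
#9 0x2c→b11/s3 L1-HIT; vc=[]
#10 0x2d→b11/s3 L1-HIT; vc=[]
#11 0x2e→b11/s3 L1-HIT; vc=[]
#12 0xf1→b60/s4 MISS; vc=[52]
#13 0xd3→b52/s4 VC-HIT; vc=[60]
#14 0x2e→b11/s3 L1-HIT; vc=[60]
#15 0x4c→b19/s3 MISS; vc=[60,11]
#16 0x2f→b11/s3 VC-HIT; vc=[60,19]

MISSES = 5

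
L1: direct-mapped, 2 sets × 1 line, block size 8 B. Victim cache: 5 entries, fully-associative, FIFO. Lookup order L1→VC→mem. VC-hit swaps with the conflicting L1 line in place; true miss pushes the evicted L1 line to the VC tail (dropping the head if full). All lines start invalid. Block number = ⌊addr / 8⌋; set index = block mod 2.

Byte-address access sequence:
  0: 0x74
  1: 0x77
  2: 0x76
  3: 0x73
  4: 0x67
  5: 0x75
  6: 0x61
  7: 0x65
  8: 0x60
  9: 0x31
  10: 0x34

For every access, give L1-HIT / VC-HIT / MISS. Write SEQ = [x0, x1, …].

SEQ = [MISS, L1-HIT, L1-HIT, L1-HIT, MISS, VC-HIT, VC-HIT, L1-HIT, L1-HIT, MISS, L1-HIT]

#0 0x74→b14/s0 MISS; vc=[]
#1 0x77→b14/s0 L1-HIT; vc=[]
#2 0x76→b14/s0 L1-HIT; vc=[]
#3 0x73→b14/s0 L1-HIT; vc=[]
#4 0x67→b12/s0 MISS; vc=[14]
#5 0x75→b14/s0 VC-HIT; vc=[12]
#6 0x61→b12/s0 VC-HIT; vc=[14]
#7 0x65→b12/s0 L1-HIT; vc=[14]
#8 0x60→b12/s0 L1-HIT; vc=[14]
#9 0x31→b6/s0 MISS; vc=[14,12]
#10 0x34→b6/s0 L1-HIT; vc=[14,12]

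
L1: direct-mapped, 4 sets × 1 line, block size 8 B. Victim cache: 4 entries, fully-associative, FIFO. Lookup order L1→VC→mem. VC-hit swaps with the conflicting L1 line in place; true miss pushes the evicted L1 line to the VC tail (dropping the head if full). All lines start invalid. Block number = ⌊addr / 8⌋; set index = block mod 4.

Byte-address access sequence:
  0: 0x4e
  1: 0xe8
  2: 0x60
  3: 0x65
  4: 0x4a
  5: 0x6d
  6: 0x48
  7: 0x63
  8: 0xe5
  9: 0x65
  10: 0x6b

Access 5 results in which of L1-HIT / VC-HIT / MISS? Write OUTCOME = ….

#0 0x4e→b9/s1 MISS; vc=[]
#1 0xe8→b29/s1 MISS; vc=[9]
#2 0x60→b12/s0 MISS; vc=[9]
#3 0x65→b12/s0 L1-HIT; vc=[9]
#4 0x4a→b9/s1 VC-HIT; vc=[29]
#5 0x6d→b13/s1 MISS; vc=[29,9]
#6 0x48→b9/s1 VC-HIT; vc=[29,13]
#7 0x63→b12/s0 L1-HIT; vc=[29,13]
#8 0xe5→b28/s0 MISS; vc=[29,13,12]
#9 0x65→b12/s0 VC-HIT; vc=[29,13,28]
#10 0x6b→b13/s1 VC-HIT; vc=[29,9,28]

OUTCOME = MISS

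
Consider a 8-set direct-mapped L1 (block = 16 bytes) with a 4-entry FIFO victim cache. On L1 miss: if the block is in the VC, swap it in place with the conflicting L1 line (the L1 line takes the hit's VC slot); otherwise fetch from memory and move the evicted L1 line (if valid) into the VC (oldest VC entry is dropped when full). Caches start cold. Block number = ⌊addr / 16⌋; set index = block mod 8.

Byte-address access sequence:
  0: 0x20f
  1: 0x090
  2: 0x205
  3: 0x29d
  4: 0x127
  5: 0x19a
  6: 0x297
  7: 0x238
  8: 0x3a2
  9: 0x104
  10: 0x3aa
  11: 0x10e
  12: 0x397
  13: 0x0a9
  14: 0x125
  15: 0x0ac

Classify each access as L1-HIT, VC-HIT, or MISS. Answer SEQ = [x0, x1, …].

SEQ = [MISS, MISS, L1-HIT, MISS, MISS, MISS, VC-HIT, MISS, MISS, MISS, L1-HIT, L1-HIT, MISS, MISS, VC-HIT, VC-HIT]

0: 0x20f (blk 32, set 0) → MISS  vc=[]
1: 0x90 (blk 9, set 1) → MISS  vc=[]
2: 0x205 (blk 32, set 0) → L1-HIT  vc=[]
3: 0x29d (blk 41, set 1) → MISS  vc=[9]
4: 0x127 (blk 18, set 2) → MISS  vc=[9]
5: 0x19a (blk 25, set 1) → MISS  vc=[9, 41]
6: 0x297 (blk 41, set 1) → VC-HIT  vc=[9, 25]
7: 0x238 (blk 35, set 3) → MISS  vc=[9, 25]
8: 0x3a2 (blk 58, set 2) → MISS  vc=[9, 25, 18]
9: 0x104 (blk 16, set 0) → MISS  vc=[9, 25, 18, 32]
10: 0x3aa (blk 58, set 2) → L1-HIT  vc=[9, 25, 18, 32]
11: 0x10e (blk 16, set 0) → L1-HIT  vc=[9, 25, 18, 32]
12: 0x397 (blk 57, set 1) → MISS  vc=[25, 18, 32, 41]
13: 0xa9 (blk 10, set 2) → MISS  vc=[18, 32, 41, 58]
14: 0x125 (blk 18, set 2) → VC-HIT  vc=[10, 32, 41, 58]
15: 0xac (blk 10, set 2) → VC-HIT  vc=[18, 32, 41, 58]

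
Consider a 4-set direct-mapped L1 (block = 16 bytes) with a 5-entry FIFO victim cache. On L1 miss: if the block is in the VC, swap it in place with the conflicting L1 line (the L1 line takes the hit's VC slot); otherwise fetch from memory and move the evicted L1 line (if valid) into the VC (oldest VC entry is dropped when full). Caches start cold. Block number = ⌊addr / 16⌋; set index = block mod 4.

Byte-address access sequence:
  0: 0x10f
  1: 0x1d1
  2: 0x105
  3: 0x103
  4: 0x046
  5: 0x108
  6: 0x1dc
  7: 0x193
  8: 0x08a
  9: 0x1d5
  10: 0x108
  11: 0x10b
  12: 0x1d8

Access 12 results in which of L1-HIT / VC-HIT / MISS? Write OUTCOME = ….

0: 0x10f (blk 16, set 0) → MISS  vc=[]
1: 0x1d1 (blk 29, set 1) → MISS  vc=[]
2: 0x105 (blk 16, set 0) → L1-HIT  vc=[]
3: 0x103 (blk 16, set 0) → L1-HIT  vc=[]
4: 0x46 (blk 4, set 0) → MISS  vc=[16]
5: 0x108 (blk 16, set 0) → VC-HIT  vc=[4]
6: 0x1dc (blk 29, set 1) → L1-HIT  vc=[4]
7: 0x193 (blk 25, set 1) → MISS  vc=[4, 29]
8: 0x8a (blk 8, set 0) → MISS  vc=[4, 29, 16]
9: 0x1d5 (blk 29, set 1) → VC-HIT  vc=[4, 25, 16]
10: 0x108 (blk 16, set 0) → VC-HIT  vc=[4, 25, 8]
11: 0x10b (blk 16, set 0) → L1-HIT  vc=[4, 25, 8]
12: 0x1d8 (blk 29, set 1) → L1-HIT  vc=[4, 25, 8]

OUTCOME = L1-HIT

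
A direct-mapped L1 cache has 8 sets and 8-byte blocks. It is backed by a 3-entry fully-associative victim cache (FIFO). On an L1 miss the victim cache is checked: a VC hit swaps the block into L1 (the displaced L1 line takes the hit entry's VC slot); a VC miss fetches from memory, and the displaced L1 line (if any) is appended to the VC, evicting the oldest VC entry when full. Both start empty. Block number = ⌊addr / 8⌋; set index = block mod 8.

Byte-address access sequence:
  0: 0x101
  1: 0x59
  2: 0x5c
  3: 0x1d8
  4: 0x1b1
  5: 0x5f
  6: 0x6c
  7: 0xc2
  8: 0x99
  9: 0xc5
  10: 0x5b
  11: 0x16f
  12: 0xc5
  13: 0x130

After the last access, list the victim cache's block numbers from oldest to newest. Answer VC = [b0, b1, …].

#0 0x101→b32/s0 MISS; vc=[]
#1 0x59→b11/s3 MISS; vc=[]
#2 0x5c→b11/s3 L1-HIT; vc=[]
#3 0x1d8→b59/s3 MISS; vc=[11]
#4 0x1b1→b54/s6 MISS; vc=[11]
#5 0x5f→b11/s3 VC-HIT; vc=[59]
#6 0x6c→b13/s5 MISS; vc=[59]
#7 0xc2→b24/s0 MISS; vc=[59,32]
#8 0x99→b19/s3 MISS; vc=[59,32,11]
#9 0xc5→b24/s0 L1-HIT; vc=[59,32,11]
#10 0x5b→b11/s3 VC-HIT; vc=[59,32,19]
#11 0x16f→b45/s5 MISS; vc=[32,19,13]
#12 0xc5→b24/s0 L1-HIT; vc=[32,19,13]
#13 0x130→b38/s6 MISS; vc=[19,13,54]

VC = [19, 13, 54]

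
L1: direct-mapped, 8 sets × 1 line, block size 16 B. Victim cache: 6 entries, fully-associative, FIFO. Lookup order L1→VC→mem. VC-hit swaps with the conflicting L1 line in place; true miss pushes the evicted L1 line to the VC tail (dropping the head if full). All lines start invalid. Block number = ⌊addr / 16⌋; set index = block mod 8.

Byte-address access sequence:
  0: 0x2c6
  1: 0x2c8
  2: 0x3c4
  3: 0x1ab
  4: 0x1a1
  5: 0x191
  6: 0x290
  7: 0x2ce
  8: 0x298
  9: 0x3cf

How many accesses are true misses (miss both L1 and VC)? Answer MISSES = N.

MISSES = 5

#0 0x2c6→b44/s4 MISS; vc=[]
#1 0x2c8→b44/s4 L1-HIT; vc=[]
#2 0x3c4→b60/s4 MISS; vc=[44]
#3 0x1ab→b26/s2 MISS; vc=[44]
#4 0x1a1→b26/s2 L1-HIT; vc=[44]
#5 0x191→b25/s1 MISS; vc=[44]
#6 0x290→b41/s1 MISS; vc=[44,25]
#7 0x2ce→b44/s4 VC-HIT; vc=[60,25]
#8 0x298→b41/s1 L1-HIT; vc=[60,25]
#9 0x3cf→b60/s4 VC-HIT; vc=[44,25]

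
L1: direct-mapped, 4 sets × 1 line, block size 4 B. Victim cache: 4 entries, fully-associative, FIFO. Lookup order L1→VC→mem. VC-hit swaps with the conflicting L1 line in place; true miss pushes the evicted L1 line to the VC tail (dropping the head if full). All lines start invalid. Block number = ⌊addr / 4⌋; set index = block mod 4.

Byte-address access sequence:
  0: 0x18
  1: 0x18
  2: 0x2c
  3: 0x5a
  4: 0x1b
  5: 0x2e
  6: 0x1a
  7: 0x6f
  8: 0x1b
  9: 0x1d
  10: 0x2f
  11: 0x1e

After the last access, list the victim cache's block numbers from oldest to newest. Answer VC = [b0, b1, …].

#0 0x18→b6/s2 MISS; vc=[]
#1 0x18→b6/s2 L1-HIT; vc=[]
#2 0x2c→b11/s3 MISS; vc=[]
#3 0x5a→b22/s2 MISS; vc=[6]
#4 0x1b→b6/s2 VC-HIT; vc=[22]
#5 0x2e→b11/s3 L1-HIT; vc=[22]
#6 0x1a→b6/s2 L1-HIT; vc=[22]
#7 0x6f→b27/s3 MISS; vc=[22,11]
#8 0x1b→b6/s2 L1-HIT; vc=[22,11]
#9 0x1d→b7/s3 MISS; vc=[22,11,27]
#10 0x2f→b11/s3 VC-HIT; vc=[22,7,27]
#11 0x1e→b7/s3 VC-HIT; vc=[22,11,27]

VC = [22, 11, 27]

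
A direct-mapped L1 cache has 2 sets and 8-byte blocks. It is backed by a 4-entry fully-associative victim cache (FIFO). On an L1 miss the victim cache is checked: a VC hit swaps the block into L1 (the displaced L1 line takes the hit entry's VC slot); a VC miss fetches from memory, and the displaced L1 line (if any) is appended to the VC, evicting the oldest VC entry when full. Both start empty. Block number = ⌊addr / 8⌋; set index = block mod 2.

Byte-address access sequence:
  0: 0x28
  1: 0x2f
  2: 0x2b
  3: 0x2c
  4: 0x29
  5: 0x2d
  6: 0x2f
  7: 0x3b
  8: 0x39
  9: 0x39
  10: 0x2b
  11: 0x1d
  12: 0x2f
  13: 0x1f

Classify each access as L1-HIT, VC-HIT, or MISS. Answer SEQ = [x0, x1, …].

SEQ = [MISS, L1-HIT, L1-HIT, L1-HIT, L1-HIT, L1-HIT, L1-HIT, MISS, L1-HIT, L1-HIT, VC-HIT, MISS, VC-HIT, VC-HIT]

0: 0x28 (blk 5, set 1) → MISS  vc=[]
1: 0x2f (blk 5, set 1) → L1-HIT  vc=[]
2: 0x2b (blk 5, set 1) → L1-HIT  vc=[]
3: 0x2c (blk 5, set 1) → L1-HIT  vc=[]
4: 0x29 (blk 5, set 1) → L1-HIT  vc=[]
5: 0x2d (blk 5, set 1) → L1-HIT  vc=[]
6: 0x2f (blk 5, set 1) → L1-HIT  vc=[]
7: 0x3b (blk 7, set 1) → MISS  vc=[5]
8: 0x39 (blk 7, set 1) → L1-HIT  vc=[5]
9: 0x39 (blk 7, set 1) → L1-HIT  vc=[5]
10: 0x2b (blk 5, set 1) → VC-HIT  vc=[7]
11: 0x1d (blk 3, set 1) → MISS  vc=[7, 5]
12: 0x2f (blk 5, set 1) → VC-HIT  vc=[7, 3]
13: 0x1f (blk 3, set 1) → VC-HIT  vc=[7, 5]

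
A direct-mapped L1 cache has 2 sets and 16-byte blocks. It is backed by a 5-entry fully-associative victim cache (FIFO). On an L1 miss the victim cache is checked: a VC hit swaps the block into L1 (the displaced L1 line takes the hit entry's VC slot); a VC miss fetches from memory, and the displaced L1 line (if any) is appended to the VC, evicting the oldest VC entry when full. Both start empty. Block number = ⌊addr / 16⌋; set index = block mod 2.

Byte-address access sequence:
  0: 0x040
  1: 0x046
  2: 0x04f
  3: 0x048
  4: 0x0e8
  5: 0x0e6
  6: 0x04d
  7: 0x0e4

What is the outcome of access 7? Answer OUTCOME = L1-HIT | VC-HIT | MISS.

OUTCOME = VC-HIT

0: 0x40 (blk 4, set 0) → MISS  vc=[]
1: 0x46 (blk 4, set 0) → L1-HIT  vc=[]
2: 0x4f (blk 4, set 0) → L1-HIT  vc=[]
3: 0x48 (blk 4, set 0) → L1-HIT  vc=[]
4: 0xe8 (blk 14, set 0) → MISS  vc=[4]
5: 0xe6 (blk 14, set 0) → L1-HIT  vc=[4]
6: 0x4d (blk 4, set 0) → VC-HIT  vc=[14]
7: 0xe4 (blk 14, set 0) → VC-HIT  vc=[4]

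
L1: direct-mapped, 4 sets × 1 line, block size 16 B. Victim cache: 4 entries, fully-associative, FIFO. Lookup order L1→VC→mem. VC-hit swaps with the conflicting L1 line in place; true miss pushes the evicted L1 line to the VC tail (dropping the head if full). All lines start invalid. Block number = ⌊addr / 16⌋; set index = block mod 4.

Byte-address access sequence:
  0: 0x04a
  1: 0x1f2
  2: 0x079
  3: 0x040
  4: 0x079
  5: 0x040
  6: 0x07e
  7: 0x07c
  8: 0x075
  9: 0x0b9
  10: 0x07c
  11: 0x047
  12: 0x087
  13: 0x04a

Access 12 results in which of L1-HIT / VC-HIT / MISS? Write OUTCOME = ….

#0 0x4a→b4/s0 MISS; vc=[]
#1 0x1f2→b31/s3 MISS; vc=[]
#2 0x79→b7/s3 MISS; vc=[31]
#3 0x40→b4/s0 L1-HIT; vc=[31]
#4 0x79→b7/s3 L1-HIT; vc=[31]
#5 0x40→b4/s0 L1-HIT; vc=[31]
#6 0x7e→b7/s3 L1-HIT; vc=[31]
#7 0x7c→b7/s3 L1-HIT; vc=[31]
#8 0x75→b7/s3 L1-HIT; vc=[31]
#9 0xb9→b11/s3 MISS; vc=[31,7]
#10 0x7c→b7/s3 VC-HIT; vc=[31,11]
#11 0x47→b4/s0 L1-HIT; vc=[31,11]
#12 0x87→b8/s0 MISS; vc=[31,11,4]
#13 0x4a→b4/s0 VC-HIT; vc=[31,11,8]

OUTCOME = MISS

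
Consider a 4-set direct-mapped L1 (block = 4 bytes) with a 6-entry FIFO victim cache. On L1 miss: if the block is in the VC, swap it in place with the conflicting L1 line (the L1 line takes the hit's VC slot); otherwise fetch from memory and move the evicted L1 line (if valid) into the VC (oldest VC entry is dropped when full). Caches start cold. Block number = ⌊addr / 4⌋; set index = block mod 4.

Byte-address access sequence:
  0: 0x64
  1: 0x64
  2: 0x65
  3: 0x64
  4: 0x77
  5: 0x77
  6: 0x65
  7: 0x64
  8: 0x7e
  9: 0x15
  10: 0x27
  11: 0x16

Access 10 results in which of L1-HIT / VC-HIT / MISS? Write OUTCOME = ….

OUTCOME = MISS

  [0] addr=0x64 blk=25 s=1: MISS | VC []
  [1] addr=0x64 blk=25 s=1: L1-HIT | VC []
  [2] addr=0x65 blk=25 s=1: L1-HIT | VC []
  [3] addr=0x64 blk=25 s=1: L1-HIT | VC []
  [4] addr=0x77 blk=29 s=1: MISS | VC [25]
  [5] addr=0x77 blk=29 s=1: L1-HIT | VC [25]
  [6] addr=0x65 blk=25 s=1: VC-HIT | VC [29]
  [7] addr=0x64 blk=25 s=1: L1-HIT | VC [29]
  [8] addr=0x7e blk=31 s=3: MISS | VC [29]
  [9] addr=0x15 blk=5 s=1: MISS | VC [29, 25]
  [10] addr=0x27 blk=9 s=1: MISS | VC [29, 25, 5]
  [11] addr=0x16 blk=5 s=1: VC-HIT | VC [29, 25, 9]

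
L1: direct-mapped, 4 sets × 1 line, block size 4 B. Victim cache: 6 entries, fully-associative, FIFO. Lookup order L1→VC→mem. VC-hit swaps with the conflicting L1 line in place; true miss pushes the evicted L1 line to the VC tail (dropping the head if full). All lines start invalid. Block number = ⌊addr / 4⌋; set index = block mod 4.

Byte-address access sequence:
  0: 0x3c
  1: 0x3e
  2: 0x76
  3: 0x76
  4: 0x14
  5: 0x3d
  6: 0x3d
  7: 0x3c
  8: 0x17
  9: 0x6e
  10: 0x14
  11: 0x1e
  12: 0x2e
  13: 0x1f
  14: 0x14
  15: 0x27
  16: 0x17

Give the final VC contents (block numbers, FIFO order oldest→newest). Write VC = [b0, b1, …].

#0 0x3c→b15/s3 MISS; vc=[]
#1 0x3e→b15/s3 L1-HIT; vc=[]
#2 0x76→b29/s1 MISS; vc=[]
#3 0x76→b29/s1 L1-HIT; vc=[]
#4 0x14→b5/s1 MISS; vc=[29]
#5 0x3d→b15/s3 L1-HIT; vc=[29]
#6 0x3d→b15/s3 L1-HIT; vc=[29]
#7 0x3c→b15/s3 L1-HIT; vc=[29]
#8 0x17→b5/s1 L1-HIT; vc=[29]
#9 0x6e→b27/s3 MISS; vc=[29,15]
#10 0x14→b5/s1 L1-HIT; vc=[29,15]
#11 0x1e→b7/s3 MISS; vc=[29,15,27]
#12 0x2e→b11/s3 MISS; vc=[29,15,27,7]
#13 0x1f→b7/s3 VC-HIT; vc=[29,15,27,11]
#14 0x14→b5/s1 L1-HIT; vc=[29,15,27,11]
#15 0x27→b9/s1 MISS; vc=[29,15,27,11,5]
#16 0x17→b5/s1 VC-HIT; vc=[29,15,27,11,9]

VC = [29, 15, 27, 11, 9]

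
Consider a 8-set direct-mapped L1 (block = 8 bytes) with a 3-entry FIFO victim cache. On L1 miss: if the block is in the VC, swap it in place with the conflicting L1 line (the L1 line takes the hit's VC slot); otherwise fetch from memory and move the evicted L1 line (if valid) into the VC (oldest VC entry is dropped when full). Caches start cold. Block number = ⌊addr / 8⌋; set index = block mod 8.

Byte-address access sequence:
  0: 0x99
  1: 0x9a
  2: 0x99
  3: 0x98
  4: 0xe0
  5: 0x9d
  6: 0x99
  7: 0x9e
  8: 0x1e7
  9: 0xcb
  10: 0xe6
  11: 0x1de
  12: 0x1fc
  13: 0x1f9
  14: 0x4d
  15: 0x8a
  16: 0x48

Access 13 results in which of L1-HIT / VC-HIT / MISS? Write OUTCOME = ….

OUTCOME = L1-HIT

0: 0x99 (blk 19, set 3) → MISS  vc=[]
1: 0x9a (blk 19, set 3) → L1-HIT  vc=[]
2: 0x99 (blk 19, set 3) → L1-HIT  vc=[]
3: 0x98 (blk 19, set 3) → L1-HIT  vc=[]
4: 0xe0 (blk 28, set 4) → MISS  vc=[]
5: 0x9d (blk 19, set 3) → L1-HIT  vc=[]
6: 0x99 (blk 19, set 3) → L1-HIT  vc=[]
7: 0x9e (blk 19, set 3) → L1-HIT  vc=[]
8: 0x1e7 (blk 60, set 4) → MISS  vc=[28]
9: 0xcb (blk 25, set 1) → MISS  vc=[28]
10: 0xe6 (blk 28, set 4) → VC-HIT  vc=[60]
11: 0x1de (blk 59, set 3) → MISS  vc=[60, 19]
12: 0x1fc (blk 63, set 7) → MISS  vc=[60, 19]
13: 0x1f9 (blk 63, set 7) → L1-HIT  vc=[60, 19]
14: 0x4d (blk 9, set 1) → MISS  vc=[60, 19, 25]
15: 0x8a (blk 17, set 1) → MISS  vc=[19, 25, 9]
16: 0x48 (blk 9, set 1) → VC-HIT  vc=[19, 25, 17]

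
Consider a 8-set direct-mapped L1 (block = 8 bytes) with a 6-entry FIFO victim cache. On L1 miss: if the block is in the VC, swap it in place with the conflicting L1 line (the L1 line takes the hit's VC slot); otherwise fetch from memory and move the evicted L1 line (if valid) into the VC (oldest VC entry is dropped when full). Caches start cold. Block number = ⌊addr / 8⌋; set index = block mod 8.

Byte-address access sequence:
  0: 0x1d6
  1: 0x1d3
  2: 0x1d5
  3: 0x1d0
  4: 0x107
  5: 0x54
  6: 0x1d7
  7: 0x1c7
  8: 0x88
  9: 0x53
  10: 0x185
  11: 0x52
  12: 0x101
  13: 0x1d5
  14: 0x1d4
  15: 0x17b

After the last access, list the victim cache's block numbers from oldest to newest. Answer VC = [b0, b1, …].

VC = [10, 48, 56]

#0 0x1d6→b58/s2 MISS; vc=[]
#1 0x1d3→b58/s2 L1-HIT; vc=[]
#2 0x1d5→b58/s2 L1-HIT; vc=[]
#3 0x1d0→b58/s2 L1-HIT; vc=[]
#4 0x107→b32/s0 MISS; vc=[]
#5 0x54→b10/s2 MISS; vc=[58]
#6 0x1d7→b58/s2 VC-HIT; vc=[10]
#7 0x1c7→b56/s0 MISS; vc=[10,32]
#8 0x88→b17/s1 MISS; vc=[10,32]
#9 0x53→b10/s2 VC-HIT; vc=[58,32]
#10 0x185→b48/s0 MISS; vc=[58,32,56]
#11 0x52→b10/s2 L1-HIT; vc=[58,32,56]
#12 0x101→b32/s0 VC-HIT; vc=[58,48,56]
#13 0x1d5→b58/s2 VC-HIT; vc=[10,48,56]
#14 0x1d4→b58/s2 L1-HIT; vc=[10,48,56]
#15 0x17b→b47/s7 MISS; vc=[10,48,56]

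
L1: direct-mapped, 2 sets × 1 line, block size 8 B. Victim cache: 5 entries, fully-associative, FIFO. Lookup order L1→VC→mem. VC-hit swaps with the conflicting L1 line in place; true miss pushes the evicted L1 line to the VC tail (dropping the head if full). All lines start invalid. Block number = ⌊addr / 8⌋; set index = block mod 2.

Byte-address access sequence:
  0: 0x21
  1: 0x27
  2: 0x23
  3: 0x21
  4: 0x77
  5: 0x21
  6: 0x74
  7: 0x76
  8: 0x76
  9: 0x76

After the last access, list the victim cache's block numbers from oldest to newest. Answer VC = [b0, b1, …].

VC = [4]

  [0] addr=0x21 blk=4 s=0: MISS | VC []
  [1] addr=0x27 blk=4 s=0: L1-HIT | VC []
  [2] addr=0x23 blk=4 s=0: L1-HIT | VC []
  [3] addr=0x21 blk=4 s=0: L1-HIT | VC []
  [4] addr=0x77 blk=14 s=0: MISS | VC [4]
  [5] addr=0x21 blk=4 s=0: VC-HIT | VC [14]
  [6] addr=0x74 blk=14 s=0: VC-HIT | VC [4]
  [7] addr=0x76 blk=14 s=0: L1-HIT | VC [4]
  [8] addr=0x76 blk=14 s=0: L1-HIT | VC [4]
  [9] addr=0x76 blk=14 s=0: L1-HIT | VC [4]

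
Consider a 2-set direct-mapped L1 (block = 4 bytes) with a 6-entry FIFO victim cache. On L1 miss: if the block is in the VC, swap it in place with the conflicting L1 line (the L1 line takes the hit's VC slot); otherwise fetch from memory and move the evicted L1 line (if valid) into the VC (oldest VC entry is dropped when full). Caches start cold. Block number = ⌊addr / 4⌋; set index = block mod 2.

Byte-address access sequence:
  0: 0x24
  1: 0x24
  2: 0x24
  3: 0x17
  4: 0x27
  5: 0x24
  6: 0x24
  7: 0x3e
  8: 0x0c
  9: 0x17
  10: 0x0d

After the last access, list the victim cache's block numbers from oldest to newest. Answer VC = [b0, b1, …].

VC = [5, 9, 15]

  [0] addr=0x24 blk=9 s=1: MISS | VC []
  [1] addr=0x24 blk=9 s=1: L1-HIT | VC []
  [2] addr=0x24 blk=9 s=1: L1-HIT | VC []
  [3] addr=0x17 blk=5 s=1: MISS | VC [9]
  [4] addr=0x27 blk=9 s=1: VC-HIT | VC [5]
  [5] addr=0x24 blk=9 s=1: L1-HIT | VC [5]
  [6] addr=0x24 blk=9 s=1: L1-HIT | VC [5]
  [7] addr=0x3e blk=15 s=1: MISS | VC [5, 9]
  [8] addr=0xc blk=3 s=1: MISS | VC [5, 9, 15]
  [9] addr=0x17 blk=5 s=1: VC-HIT | VC [3, 9, 15]
  [10] addr=0xd blk=3 s=1: VC-HIT | VC [5, 9, 15]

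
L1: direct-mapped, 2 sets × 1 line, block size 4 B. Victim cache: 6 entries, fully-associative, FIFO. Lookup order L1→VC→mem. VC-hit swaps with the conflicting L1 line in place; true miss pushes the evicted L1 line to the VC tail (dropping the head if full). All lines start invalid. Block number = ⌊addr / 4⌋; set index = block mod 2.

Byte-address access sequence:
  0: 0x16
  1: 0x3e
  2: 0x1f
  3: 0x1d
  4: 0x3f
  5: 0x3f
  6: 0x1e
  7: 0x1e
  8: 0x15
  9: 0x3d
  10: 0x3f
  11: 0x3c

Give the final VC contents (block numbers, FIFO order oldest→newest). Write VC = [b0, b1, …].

0: 0x16 (blk 5, set 1) → MISS  vc=[]
1: 0x3e (blk 15, set 1) → MISS  vc=[5]
2: 0x1f (blk 7, set 1) → MISS  vc=[5, 15]
3: 0x1d (blk 7, set 1) → L1-HIT  vc=[5, 15]
4: 0x3f (blk 15, set 1) → VC-HIT  vc=[5, 7]
5: 0x3f (blk 15, set 1) → L1-HIT  vc=[5, 7]
6: 0x1e (blk 7, set 1) → VC-HIT  vc=[5, 15]
7: 0x1e (blk 7, set 1) → L1-HIT  vc=[5, 15]
8: 0x15 (blk 5, set 1) → VC-HIT  vc=[7, 15]
9: 0x3d (blk 15, set 1) → VC-HIT  vc=[7, 5]
10: 0x3f (blk 15, set 1) → L1-HIT  vc=[7, 5]
11: 0x3c (blk 15, set 1) → L1-HIT  vc=[7, 5]

VC = [7, 5]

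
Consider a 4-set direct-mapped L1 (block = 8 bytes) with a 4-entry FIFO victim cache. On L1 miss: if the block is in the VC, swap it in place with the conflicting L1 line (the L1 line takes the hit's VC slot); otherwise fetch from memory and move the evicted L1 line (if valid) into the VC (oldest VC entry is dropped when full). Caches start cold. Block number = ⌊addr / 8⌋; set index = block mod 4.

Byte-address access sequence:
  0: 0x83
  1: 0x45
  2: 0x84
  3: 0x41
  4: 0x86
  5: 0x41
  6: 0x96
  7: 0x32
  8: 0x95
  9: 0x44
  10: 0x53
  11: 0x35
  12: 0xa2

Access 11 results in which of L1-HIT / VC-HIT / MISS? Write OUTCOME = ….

  [0] addr=0x83 blk=16 s=0: MISS | VC []
  [1] addr=0x45 blk=8 s=0: MISS | VC [16]
  [2] addr=0x84 blk=16 s=0: VC-HIT | VC [8]
  [3] addr=0x41 blk=8 s=0: VC-HIT | VC [16]
  [4] addr=0x86 blk=16 s=0: VC-HIT | VC [8]
  [5] addr=0x41 blk=8 s=0: VC-HIT | VC [16]
  [6] addr=0x96 blk=18 s=2: MISS | VC [16]
  [7] addr=0x32 blk=6 s=2: MISS | VC [16, 18]
  [8] addr=0x95 blk=18 s=2: VC-HIT | VC [16, 6]
  [9] addr=0x44 blk=8 s=0: L1-HIT | VC [16, 6]
  [10] addr=0x53 blk=10 s=2: MISS | VC [16, 6, 18]
  [11] addr=0x35 blk=6 s=2: VC-HIT | VC [16, 10, 18]
  [12] addr=0xa2 blk=20 s=0: MISS | VC [16, 10, 18, 8]

OUTCOME = VC-HIT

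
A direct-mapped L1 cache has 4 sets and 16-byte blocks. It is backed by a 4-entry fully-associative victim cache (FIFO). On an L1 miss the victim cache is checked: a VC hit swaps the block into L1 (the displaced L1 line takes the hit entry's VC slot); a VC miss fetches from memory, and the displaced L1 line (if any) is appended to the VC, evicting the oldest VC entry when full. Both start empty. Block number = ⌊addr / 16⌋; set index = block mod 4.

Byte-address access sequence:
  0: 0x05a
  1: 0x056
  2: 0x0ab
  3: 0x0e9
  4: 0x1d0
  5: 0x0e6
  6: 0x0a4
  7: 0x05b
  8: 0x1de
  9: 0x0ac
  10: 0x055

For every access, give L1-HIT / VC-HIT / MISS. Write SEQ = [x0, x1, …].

0: 0x5a (blk 5, set 1) → MISS  vc=[]
1: 0x56 (blk 5, set 1) → L1-HIT  vc=[]
2: 0xab (blk 10, set 2) → MISS  vc=[]
3: 0xe9 (blk 14, set 2) → MISS  vc=[10]
4: 0x1d0 (blk 29, set 1) → MISS  vc=[10, 5]
5: 0xe6 (blk 14, set 2) → L1-HIT  vc=[10, 5]
6: 0xa4 (blk 10, set 2) → VC-HIT  vc=[14, 5]
7: 0x5b (blk 5, set 1) → VC-HIT  vc=[14, 29]
8: 0x1de (blk 29, set 1) → VC-HIT  vc=[14, 5]
9: 0xac (blk 10, set 2) → L1-HIT  vc=[14, 5]
10: 0x55 (blk 5, set 1) → VC-HIT  vc=[14, 29]

SEQ = [MISS, L1-HIT, MISS, MISS, MISS, L1-HIT, VC-HIT, VC-HIT, VC-HIT, L1-HIT, VC-HIT]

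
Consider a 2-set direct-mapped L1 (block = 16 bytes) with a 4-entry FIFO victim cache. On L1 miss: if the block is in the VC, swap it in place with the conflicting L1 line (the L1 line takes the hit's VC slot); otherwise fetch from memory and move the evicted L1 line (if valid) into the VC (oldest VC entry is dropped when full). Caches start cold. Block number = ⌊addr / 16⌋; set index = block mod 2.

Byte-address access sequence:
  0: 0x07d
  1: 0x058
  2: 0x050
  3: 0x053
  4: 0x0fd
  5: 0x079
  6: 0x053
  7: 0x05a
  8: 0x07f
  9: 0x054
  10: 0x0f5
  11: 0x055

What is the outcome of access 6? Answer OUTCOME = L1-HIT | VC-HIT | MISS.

0: 0x7d (blk 7, set 1) → MISS  vc=[]
1: 0x58 (blk 5, set 1) → MISS  vc=[7]
2: 0x50 (blk 5, set 1) → L1-HIT  vc=[7]
3: 0x53 (blk 5, set 1) → L1-HIT  vc=[7]
4: 0xfd (blk 15, set 1) → MISS  vc=[7, 5]
5: 0x79 (blk 7, set 1) → VC-HIT  vc=[15, 5]
6: 0x53 (blk 5, set 1) → VC-HIT  vc=[15, 7]
7: 0x5a (blk 5, set 1) → L1-HIT  vc=[15, 7]
8: 0x7f (blk 7, set 1) → VC-HIT  vc=[15, 5]
9: 0x54 (blk 5, set 1) → VC-HIT  vc=[15, 7]
10: 0xf5 (blk 15, set 1) → VC-HIT  vc=[5, 7]
11: 0x55 (blk 5, set 1) → VC-HIT  vc=[15, 7]

OUTCOME = VC-HIT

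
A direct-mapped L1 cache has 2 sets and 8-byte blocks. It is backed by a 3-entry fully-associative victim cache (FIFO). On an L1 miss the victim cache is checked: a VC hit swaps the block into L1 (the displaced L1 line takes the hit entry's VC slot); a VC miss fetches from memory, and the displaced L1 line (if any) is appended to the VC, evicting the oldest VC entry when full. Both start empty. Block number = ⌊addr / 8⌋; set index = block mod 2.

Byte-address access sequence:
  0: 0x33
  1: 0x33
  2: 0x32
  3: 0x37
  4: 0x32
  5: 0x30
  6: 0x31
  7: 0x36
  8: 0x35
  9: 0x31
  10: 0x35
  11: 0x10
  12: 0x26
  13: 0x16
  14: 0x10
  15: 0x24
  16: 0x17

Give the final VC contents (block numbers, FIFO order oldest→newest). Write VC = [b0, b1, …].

  [0] addr=0x33 blk=6 s=0: MISS | VC []
  [1] addr=0x33 blk=6 s=0: L1-HIT | VC []
  [2] addr=0x32 blk=6 s=0: L1-HIT | VC []
  [3] addr=0x37 blk=6 s=0: L1-HIT | VC []
  [4] addr=0x32 blk=6 s=0: L1-HIT | VC []
  [5] addr=0x30 blk=6 s=0: L1-HIT | VC []
  [6] addr=0x31 blk=6 s=0: L1-HIT | VC []
  [7] addr=0x36 blk=6 s=0: L1-HIT | VC []
  [8] addr=0x35 blk=6 s=0: L1-HIT | VC []
  [9] addr=0x31 blk=6 s=0: L1-HIT | VC []
  [10] addr=0x35 blk=6 s=0: L1-HIT | VC []
  [11] addr=0x10 blk=2 s=0: MISS | VC [6]
  [12] addr=0x26 blk=4 s=0: MISS | VC [6, 2]
  [13] addr=0x16 blk=2 s=0: VC-HIT | VC [6, 4]
  [14] addr=0x10 blk=2 s=0: L1-HIT | VC [6, 4]
  [15] addr=0x24 blk=4 s=0: VC-HIT | VC [6, 2]
  [16] addr=0x17 blk=2 s=0: VC-HIT | VC [6, 4]

VC = [6, 4]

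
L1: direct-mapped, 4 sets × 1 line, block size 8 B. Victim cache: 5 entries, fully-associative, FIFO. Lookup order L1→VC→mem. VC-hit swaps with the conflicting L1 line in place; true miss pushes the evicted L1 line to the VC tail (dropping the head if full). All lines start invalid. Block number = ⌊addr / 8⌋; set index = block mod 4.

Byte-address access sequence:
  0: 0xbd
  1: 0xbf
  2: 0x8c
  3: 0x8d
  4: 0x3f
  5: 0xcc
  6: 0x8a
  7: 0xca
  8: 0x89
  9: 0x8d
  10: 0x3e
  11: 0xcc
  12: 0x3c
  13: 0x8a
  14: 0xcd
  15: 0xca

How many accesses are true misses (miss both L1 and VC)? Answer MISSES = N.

MISSES = 4

  [0] addr=0xbd blk=23 s=3: MISS | VC []
  [1] addr=0xbf blk=23 s=3: L1-HIT | VC []
  [2] addr=0x8c blk=17 s=1: MISS | VC []
  [3] addr=0x8d blk=17 s=1: L1-HIT | VC []
  [4] addr=0x3f blk=7 s=3: MISS | VC [23]
  [5] addr=0xcc blk=25 s=1: MISS | VC [23, 17]
  [6] addr=0x8a blk=17 s=1: VC-HIT | VC [23, 25]
  [7] addr=0xca blk=25 s=1: VC-HIT | VC [23, 17]
  [8] addr=0x89 blk=17 s=1: VC-HIT | VC [23, 25]
  [9] addr=0x8d blk=17 s=1: L1-HIT | VC [23, 25]
  [10] addr=0x3e blk=7 s=3: L1-HIT | VC [23, 25]
  [11] addr=0xcc blk=25 s=1: VC-HIT | VC [23, 17]
  [12] addr=0x3c blk=7 s=3: L1-HIT | VC [23, 17]
  [13] addr=0x8a blk=17 s=1: VC-HIT | VC [23, 25]
  [14] addr=0xcd blk=25 s=1: VC-HIT | VC [23, 17]
  [15] addr=0xca blk=25 s=1: L1-HIT | VC [23, 17]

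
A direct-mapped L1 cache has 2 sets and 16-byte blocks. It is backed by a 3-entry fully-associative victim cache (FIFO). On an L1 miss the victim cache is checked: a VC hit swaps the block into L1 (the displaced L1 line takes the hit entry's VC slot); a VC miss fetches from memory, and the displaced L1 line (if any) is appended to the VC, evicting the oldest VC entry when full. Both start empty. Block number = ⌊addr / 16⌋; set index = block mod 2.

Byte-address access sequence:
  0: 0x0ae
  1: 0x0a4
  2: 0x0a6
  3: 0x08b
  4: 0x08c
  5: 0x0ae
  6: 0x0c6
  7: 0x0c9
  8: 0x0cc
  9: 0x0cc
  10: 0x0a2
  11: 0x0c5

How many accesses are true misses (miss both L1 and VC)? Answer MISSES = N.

#0 0xae→b10/s0 MISS; vc=[]
#1 0xa4→b10/s0 L1-HIT; vc=[]
#2 0xa6→b10/s0 L1-HIT; vc=[]
#3 0x8b→b8/s0 MISS; vc=[10]
#4 0x8c→b8/s0 L1-HIT; vc=[10]
#5 0xae→b10/s0 VC-HIT; vc=[8]
#6 0xc6→b12/s0 MISS; vc=[8,10]
#7 0xc9→b12/s0 L1-HIT; vc=[8,10]
#8 0xcc→b12/s0 L1-HIT; vc=[8,10]
#9 0xcc→b12/s0 L1-HIT; vc=[8,10]
#10 0xa2→b10/s0 VC-HIT; vc=[8,12]
#11 0xc5→b12/s0 VC-HIT; vc=[8,10]

MISSES = 3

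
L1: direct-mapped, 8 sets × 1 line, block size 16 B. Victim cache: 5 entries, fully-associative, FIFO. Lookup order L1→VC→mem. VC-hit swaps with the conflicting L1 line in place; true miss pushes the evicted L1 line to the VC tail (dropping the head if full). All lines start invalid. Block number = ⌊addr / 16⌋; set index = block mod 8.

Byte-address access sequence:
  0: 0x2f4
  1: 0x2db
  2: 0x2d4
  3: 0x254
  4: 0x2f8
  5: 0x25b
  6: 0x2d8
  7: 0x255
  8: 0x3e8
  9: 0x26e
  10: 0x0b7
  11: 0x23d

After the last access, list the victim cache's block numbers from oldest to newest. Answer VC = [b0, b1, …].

VC = [45, 62, 11]

#0 0x2f4→b47/s7 MISS; vc=[]
#1 0x2db→b45/s5 MISS; vc=[]
#2 0x2d4→b45/s5 L1-HIT; vc=[]
#3 0x254→b37/s5 MISS; vc=[45]
#4 0x2f8→b47/s7 L1-HIT; vc=[45]
#5 0x25b→b37/s5 L1-HIT; vc=[45]
#6 0x2d8→b45/s5 VC-HIT; vc=[37]
#7 0x255→b37/s5 VC-HIT; vc=[45]
#8 0x3e8→b62/s6 MISS; vc=[45]
#9 0x26e→b38/s6 MISS; vc=[45,62]
#10 0xb7→b11/s3 MISS; vc=[45,62]
#11 0x23d→b35/s3 MISS; vc=[45,62,11]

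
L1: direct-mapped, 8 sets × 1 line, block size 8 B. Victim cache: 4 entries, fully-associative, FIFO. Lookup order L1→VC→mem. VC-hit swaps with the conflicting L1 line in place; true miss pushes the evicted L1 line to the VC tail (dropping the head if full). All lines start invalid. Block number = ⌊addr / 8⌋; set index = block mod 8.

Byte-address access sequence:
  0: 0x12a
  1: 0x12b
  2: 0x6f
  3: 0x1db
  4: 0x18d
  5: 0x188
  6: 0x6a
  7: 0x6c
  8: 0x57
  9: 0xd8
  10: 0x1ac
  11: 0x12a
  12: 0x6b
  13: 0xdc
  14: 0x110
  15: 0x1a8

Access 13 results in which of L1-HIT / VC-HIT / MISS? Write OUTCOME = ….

OUTCOME = L1-HIT

0: 0x12a (blk 37, set 5) → MISS  vc=[]
1: 0x12b (blk 37, set 5) → L1-HIT  vc=[]
2: 0x6f (blk 13, set 5) → MISS  vc=[37]
3: 0x1db (blk 59, set 3) → MISS  vc=[37]
4: 0x18d (blk 49, set 1) → MISS  vc=[37]
5: 0x188 (blk 49, set 1) → L1-HIT  vc=[37]
6: 0x6a (blk 13, set 5) → L1-HIT  vc=[37]
7: 0x6c (blk 13, set 5) → L1-HIT  vc=[37]
8: 0x57 (blk 10, set 2) → MISS  vc=[37]
9: 0xd8 (blk 27, set 3) → MISS  vc=[37, 59]
10: 0x1ac (blk 53, set 5) → MISS  vc=[37, 59, 13]
11: 0x12a (blk 37, set 5) → VC-HIT  vc=[53, 59, 13]
12: 0x6b (blk 13, set 5) → VC-HIT  vc=[53, 59, 37]
13: 0xdc (blk 27, set 3) → L1-HIT  vc=[53, 59, 37]
14: 0x110 (blk 34, set 2) → MISS  vc=[53, 59, 37, 10]
15: 0x1a8 (blk 53, set 5) → VC-HIT  vc=[13, 59, 37, 10]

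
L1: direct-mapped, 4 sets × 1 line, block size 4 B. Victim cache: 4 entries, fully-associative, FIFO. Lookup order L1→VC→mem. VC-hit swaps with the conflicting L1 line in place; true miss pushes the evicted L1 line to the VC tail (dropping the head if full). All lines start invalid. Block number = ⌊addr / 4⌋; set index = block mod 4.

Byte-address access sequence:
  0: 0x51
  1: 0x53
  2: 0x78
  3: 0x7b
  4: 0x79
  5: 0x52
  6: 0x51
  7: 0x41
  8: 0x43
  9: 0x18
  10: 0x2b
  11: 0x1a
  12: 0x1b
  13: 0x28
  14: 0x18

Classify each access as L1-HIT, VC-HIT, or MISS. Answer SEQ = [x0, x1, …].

  [0] addr=0x51 blk=20 s=0: MISS | VC []
  [1] addr=0x53 blk=20 s=0: L1-HIT | VC []
  [2] addr=0x78 blk=30 s=2: MISS | VC []
  [3] addr=0x7b blk=30 s=2: L1-HIT | VC []
  [4] addr=0x79 blk=30 s=2: L1-HIT | VC []
  [5] addr=0x52 blk=20 s=0: L1-HIT | VC []
  [6] addr=0x51 blk=20 s=0: L1-HIT | VC []
  [7] addr=0x41 blk=16 s=0: MISS | VC [20]
  [8] addr=0x43 blk=16 s=0: L1-HIT | VC [20]
  [9] addr=0x18 blk=6 s=2: MISS | VC [20, 30]
  [10] addr=0x2b blk=10 s=2: MISS | VC [20, 30, 6]
  [11] addr=0x1a blk=6 s=2: VC-HIT | VC [20, 30, 10]
  [12] addr=0x1b blk=6 s=2: L1-HIT | VC [20, 30, 10]
  [13] addr=0x28 blk=10 s=2: VC-HIT | VC [20, 30, 6]
  [14] addr=0x18 blk=6 s=2: VC-HIT | VC [20, 30, 10]

SEQ = [MISS, L1-HIT, MISS, L1-HIT, L1-HIT, L1-HIT, L1-HIT, MISS, L1-HIT, MISS, MISS, VC-HIT, L1-HIT, VC-HIT, VC-HIT]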